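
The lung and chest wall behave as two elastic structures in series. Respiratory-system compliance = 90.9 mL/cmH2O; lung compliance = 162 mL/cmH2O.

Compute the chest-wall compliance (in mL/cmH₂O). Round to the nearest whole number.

1/Ccw = 1/Crs − 1/CL.
1/Ccw = 1/90.9 − 1/162 = 0.004828.
Ccw = 207.13 mL/cmH2O.

207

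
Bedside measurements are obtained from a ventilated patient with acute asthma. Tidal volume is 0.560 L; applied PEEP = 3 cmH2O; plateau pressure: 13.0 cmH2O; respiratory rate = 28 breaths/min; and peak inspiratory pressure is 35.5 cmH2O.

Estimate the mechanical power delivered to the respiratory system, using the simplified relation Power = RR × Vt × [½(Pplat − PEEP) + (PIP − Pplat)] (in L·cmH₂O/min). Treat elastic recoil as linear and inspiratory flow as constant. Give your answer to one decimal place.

Per-breath work = Vt × [½(Pplat−PEEP) + (PIP−Pplat)] = 0.560 × [0.5×10.0 + 22.5] = 0.560 × 27.5 = 15.4 L·cmH2O.
Power = 28 × 15.4 = 431.2 L·cmH2O/min.

431.2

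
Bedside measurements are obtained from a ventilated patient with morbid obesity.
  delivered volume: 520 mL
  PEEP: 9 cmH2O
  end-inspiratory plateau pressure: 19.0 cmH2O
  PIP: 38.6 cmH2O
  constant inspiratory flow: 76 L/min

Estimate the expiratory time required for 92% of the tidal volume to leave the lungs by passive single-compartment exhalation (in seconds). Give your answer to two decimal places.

Flow: 76 L/min ÷ 60 = 1.2667 L/s.
R = (PIP − Pplat)/V̇ = (38.6 − 19.0) / 1.2667 = 19.6/1.2667 = 15.473 cmH2O·s/L.
C = Vt/(Pplat − PEEP) = 520.0 / (19.0 − 9) = 520.0/10.0 = 52.0 mL/cmH2O.
τ = R × C = 15.473 × 0.052 L/cmH2O = 0.8046 s.
t = −τ·ln(1 − 0.92) = −0.8046·ln(0.08) = 2.032 s.

2.03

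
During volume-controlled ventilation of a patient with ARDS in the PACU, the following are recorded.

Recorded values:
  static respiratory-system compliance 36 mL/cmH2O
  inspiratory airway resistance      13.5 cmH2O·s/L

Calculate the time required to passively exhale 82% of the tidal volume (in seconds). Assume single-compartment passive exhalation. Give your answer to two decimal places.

τ = R × C = 13.5 × 36 mL/cmH2O = 13.5 × 0.036 L/cmH2O = 0.486 s.
Exhaled fraction f = 1 − e^(−t/τ) → t = −τ·ln(1 − f) = −0.486·ln(0.18) = 0.8334 s.

0.83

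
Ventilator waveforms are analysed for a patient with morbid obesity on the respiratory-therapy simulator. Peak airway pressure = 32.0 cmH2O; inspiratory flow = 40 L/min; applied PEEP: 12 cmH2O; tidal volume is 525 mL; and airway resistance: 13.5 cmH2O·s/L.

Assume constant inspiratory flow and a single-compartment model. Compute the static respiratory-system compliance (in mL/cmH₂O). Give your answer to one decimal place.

Flow: 40 L/min ÷ 60 = 0.6667 L/s.
Equation of motion (constant flow): PIP = Vt/C + R·V̇ + PEEP.
Vt/C = PIP − R·V̇ − PEEP = 32.0 − 13.5×0.6667 − 12 = 32.0 − 9.0 − 12 = 11.0 cmH2O.
C = Vt / 11.0 = 525 / 11.0 = 47.727 mL/cmH2O.

47.7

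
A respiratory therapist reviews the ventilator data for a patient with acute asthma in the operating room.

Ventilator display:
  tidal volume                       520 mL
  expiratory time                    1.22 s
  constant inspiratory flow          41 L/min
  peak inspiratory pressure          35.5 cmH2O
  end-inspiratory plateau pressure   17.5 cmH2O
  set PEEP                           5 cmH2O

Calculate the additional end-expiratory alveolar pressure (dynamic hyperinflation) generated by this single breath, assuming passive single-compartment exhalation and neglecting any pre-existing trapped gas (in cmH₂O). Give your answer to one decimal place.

Flow: 41 L/min ÷ 60 = 0.6833 L/s.
R = (PIP − Pplat)/V̇ = (35.5 − 17.5) / 0.6833 = 18.0/0.6833 = 26.343 cmH2O·s/L.
C = Vt/(Pplat − PEEP) = 520.0 / (17.5 − 5) = 520.0/12.5 = 41.6 mL/cmH2O.
τ = R × C = 26.343 × 0.0416 L/cmH2O = 1.096 s.
Fraction remaining = e^(−Te/τ) = e^(−1.22/1.096) = 0.3285; trapped volume = 520.0 × 0.3285 = 170.82 mL.
Additional alveolar pressure from trapping ≈ V_trapped / C = 170.82 / 41.6 = 4.106 cmH2O.

4.1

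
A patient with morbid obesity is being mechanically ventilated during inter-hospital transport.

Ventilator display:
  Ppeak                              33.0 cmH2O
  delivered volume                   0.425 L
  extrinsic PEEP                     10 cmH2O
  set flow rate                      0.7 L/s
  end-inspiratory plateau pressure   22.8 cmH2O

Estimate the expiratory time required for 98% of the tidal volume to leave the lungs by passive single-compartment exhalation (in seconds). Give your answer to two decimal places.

1.89

R = (PIP − Pplat)/V̇ = (33.0 − 22.8) / 0.7 = 10.2/0.7 = 14.571 cmH2O·s/L.
C = Vt/(Pplat − PEEP) = 425.0 / (22.8 − 10) = 425.0/12.8 = 33.203 mL/cmH2O.
τ = R × C = 14.571 × 0.0332 L/cmH2O = 0.4838 s.
t = −τ·ln(1 − 0.98) = −0.4838·ln(0.02) = 1.893 s.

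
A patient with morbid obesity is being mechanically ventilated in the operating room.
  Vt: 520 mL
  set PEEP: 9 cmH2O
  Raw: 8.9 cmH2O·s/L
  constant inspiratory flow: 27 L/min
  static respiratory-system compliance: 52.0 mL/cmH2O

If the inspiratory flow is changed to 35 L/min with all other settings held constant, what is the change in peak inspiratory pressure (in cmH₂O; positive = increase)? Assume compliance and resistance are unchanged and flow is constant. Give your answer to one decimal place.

1.2

Flow: 27 L/min ÷ 60 = 0.45 L/s.
New flow: 35 L/min ÷ 60 = 0.5833 L/s.
PIP = Vt/C + R·V̇ + PEEP (constant-flow equation of motion).
Only the resistive term changes: ΔPIP = R × ΔV̇ = 8.9 × (0.5833 − 0.45) = 8.9 × 0.1333 = 1.186 cmH2O.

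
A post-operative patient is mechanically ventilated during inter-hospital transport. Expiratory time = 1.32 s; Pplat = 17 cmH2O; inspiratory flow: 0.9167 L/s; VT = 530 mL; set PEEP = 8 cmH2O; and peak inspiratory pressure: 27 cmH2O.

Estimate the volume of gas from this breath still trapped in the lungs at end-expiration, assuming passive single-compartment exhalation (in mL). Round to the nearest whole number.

R = (PIP − Pplat)/V̇ = (27 − 17) / 0.9167 = 10.0/0.9167 = 10.909 cmH2O·s/L.
C = Vt/(Pplat − PEEP) = 530.0 / (17 − 8) = 530.0/9.0 = 58.889 mL/cmH2O.
τ = R × C = 10.909 × 0.05889 L/cmH2O = 0.6424 s.
Fraction remaining = e^(−Te/τ) = e^(−1.32/0.6424) = 0.1281.
Trapped volume = 530.0 × 0.1281 = 67.893 mL.

68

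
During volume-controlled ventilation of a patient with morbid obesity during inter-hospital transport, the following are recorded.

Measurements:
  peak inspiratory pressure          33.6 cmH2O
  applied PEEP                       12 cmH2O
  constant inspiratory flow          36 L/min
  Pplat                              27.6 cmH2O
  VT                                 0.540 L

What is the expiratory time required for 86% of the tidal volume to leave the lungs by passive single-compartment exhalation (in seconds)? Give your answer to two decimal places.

Flow: 36 L/min ÷ 60 = 0.6 L/s.
R = (PIP − Pplat)/V̇ = (33.6 − 27.6) / 0.6 = 6.0/0.6 = 10.0 cmH2O·s/L.
C = Vt/(Pplat − PEEP) = 540.0 / (27.6 − 12) = 540.0/15.6 = 34.615 mL/cmH2O.
τ = R × C = 10.0 × 0.03462 L/cmH2O = 0.3462 s.
t = −τ·ln(1 − 0.86) = −0.3462·ln(0.14) = 0.6807 s.

0.68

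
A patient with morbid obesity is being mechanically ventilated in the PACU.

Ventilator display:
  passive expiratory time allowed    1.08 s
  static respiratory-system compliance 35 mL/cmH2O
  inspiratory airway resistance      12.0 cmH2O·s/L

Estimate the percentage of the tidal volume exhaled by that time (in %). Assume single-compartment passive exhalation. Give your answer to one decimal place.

τ = R × C = 12.0 × 35 mL/cmH2O = 12.0 × 0.035 L/cmH2O = 0.42 s.
Passive exhalation: V(t)/V₀ = e^(−t/τ) = e^(−1.08/0.42) = 0.07643.
Fraction exhaled = 1 − 0.07643 = 0.9236 → 92.36%.

92.4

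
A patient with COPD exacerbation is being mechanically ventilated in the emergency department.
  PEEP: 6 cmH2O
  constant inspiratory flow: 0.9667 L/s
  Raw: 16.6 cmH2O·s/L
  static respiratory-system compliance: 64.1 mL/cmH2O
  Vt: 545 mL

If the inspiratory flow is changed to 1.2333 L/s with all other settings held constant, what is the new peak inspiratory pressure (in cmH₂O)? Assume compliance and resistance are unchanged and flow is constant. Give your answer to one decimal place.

PIP = Vt/C + R·V̇ + PEEP (constant-flow equation of motion).
Only the resistive term changes: ΔPIP = R × ΔV̇ = 16.6 × (1.2333 − 0.9667) = 16.6 × 0.2666 = 4.426 cmH2O.
Original PIP = 545/64.1 + 16.6×0.9667 + 6 = 30.55 cmH2O; new PIP = 30.55 + (4.426) = 34.976 cmH2O.

35.0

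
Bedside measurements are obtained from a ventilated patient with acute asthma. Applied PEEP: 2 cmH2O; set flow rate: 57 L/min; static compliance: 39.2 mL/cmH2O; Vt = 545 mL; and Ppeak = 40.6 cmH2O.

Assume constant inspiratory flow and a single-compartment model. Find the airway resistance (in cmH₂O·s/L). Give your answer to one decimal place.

26.0

Flow: 57 L/min ÷ 60 = 0.95 L/s.
Equation of motion (constant flow): PIP = Vt/C + R·V̇ + PEEP.
R·V̇ = PIP − Vt/C − PEEP = 40.6 − 545/39.2 − 2 = 40.6 − 13.903 − 2 = 24.697 cmH2O.
R = 24.697 / 0.95 = 25.997 cmH2O·s/L.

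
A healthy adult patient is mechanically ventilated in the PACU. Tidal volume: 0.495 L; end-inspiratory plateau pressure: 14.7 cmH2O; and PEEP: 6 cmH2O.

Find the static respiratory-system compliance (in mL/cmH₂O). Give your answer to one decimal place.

Cstat = Vt / (Pplat − PEEP) = 495 / (14.7 − 6) = 495 / 8.7 = 56.897 mL/cmH2O.

56.9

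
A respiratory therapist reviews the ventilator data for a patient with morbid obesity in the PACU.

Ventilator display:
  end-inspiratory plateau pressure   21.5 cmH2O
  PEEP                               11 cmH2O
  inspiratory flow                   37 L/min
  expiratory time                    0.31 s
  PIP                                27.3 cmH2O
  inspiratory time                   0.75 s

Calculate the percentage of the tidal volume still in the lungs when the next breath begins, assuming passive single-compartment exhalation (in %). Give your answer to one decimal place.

47.3

Flow: 37 L/min ÷ 60 = 0.6167 L/s.
Vt = flow × Ti = 0.6167 L/s × 0.75 s × 1000 mL/L = 462.53 mL.
R = (PIP − Pplat)/V̇ = (27.3 − 21.5) / 0.6167 = 5.8/0.6167 = 9.405 cmH2O·s/L.
C = Vt/(Pplat − PEEP) = 462.53 / (21.5 − 11) = 462.53/10.5 = 44.05 mL/cmH2O.
τ = R × C = 9.405 × 0.04405 L/cmH2O = 0.4143 s.
Fraction remaining at end-expiration = e^(−Te/τ) = e^(−0.31/0.4143) = 0.4732 → 47.32%.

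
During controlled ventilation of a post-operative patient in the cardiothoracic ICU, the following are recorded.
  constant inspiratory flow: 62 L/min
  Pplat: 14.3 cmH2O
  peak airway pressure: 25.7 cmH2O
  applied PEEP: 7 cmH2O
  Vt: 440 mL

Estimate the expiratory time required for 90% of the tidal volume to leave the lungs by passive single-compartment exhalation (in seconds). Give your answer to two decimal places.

1.53

Flow: 62 L/min ÷ 60 = 1.0333 L/s.
R = (PIP − Pplat)/V̇ = (25.7 − 14.3) / 1.0333 = 11.4/1.0333 = 11.033 cmH2O·s/L.
C = Vt/(Pplat − PEEP) = 440.0 / (14.3 − 7) = 440.0/7.3 = 60.274 mL/cmH2O.
τ = R × C = 11.033 × 0.06027 L/cmH2O = 0.665 s.
t = −τ·ln(1 − 0.90) = −0.665·ln(0.1) = 1.531 s.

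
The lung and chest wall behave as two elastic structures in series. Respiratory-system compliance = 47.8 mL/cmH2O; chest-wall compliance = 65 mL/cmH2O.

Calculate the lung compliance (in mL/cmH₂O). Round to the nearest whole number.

181

1/CL = 1/Crs − 1/Ccw.
1/CL = 1/47.8 − 1/65 = 0.005536.
CL = 180.64 mL/cmH2O.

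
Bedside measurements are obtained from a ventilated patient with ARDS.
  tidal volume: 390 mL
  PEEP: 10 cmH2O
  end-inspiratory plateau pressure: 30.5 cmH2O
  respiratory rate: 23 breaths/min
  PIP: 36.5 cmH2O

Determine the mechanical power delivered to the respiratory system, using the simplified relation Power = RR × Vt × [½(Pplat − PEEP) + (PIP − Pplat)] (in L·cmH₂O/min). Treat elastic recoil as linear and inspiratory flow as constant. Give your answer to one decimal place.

145.8

Per-breath work = Vt × [½(Pplat−PEEP) + (PIP−Pplat)] = 0.390 × [0.5×20.5 + 6.0] = 0.390 × 16.25 = 6.338 L·cmH2O.
Power = 23 × 6.338 = 145.77 L·cmH2O/min.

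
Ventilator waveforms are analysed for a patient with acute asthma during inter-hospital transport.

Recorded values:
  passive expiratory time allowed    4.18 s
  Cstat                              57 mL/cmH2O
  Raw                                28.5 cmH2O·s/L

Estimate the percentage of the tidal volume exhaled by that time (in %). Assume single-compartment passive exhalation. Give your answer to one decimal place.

92.4

τ = R × C = 28.5 × 57 mL/cmH2O = 28.5 × 0.057 L/cmH2O = 1.625 s.
Passive exhalation: V(t)/V₀ = e^(−t/τ) = e^(−4.18/1.625) = 0.07636.
Fraction exhaled = 1 − 0.07636 = 0.9236 → 92.36%.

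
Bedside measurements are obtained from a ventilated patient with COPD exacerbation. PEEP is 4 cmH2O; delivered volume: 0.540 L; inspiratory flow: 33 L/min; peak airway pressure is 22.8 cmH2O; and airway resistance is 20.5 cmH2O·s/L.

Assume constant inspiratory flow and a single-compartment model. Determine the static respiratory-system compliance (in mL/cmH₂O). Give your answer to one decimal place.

71.8

Flow: 33 L/min ÷ 60 = 0.55 L/s.
Equation of motion (constant flow): PIP = Vt/C + R·V̇ + PEEP.
Vt/C = PIP − R·V̇ − PEEP = 22.8 − 20.5×0.55 − 4 = 22.8 − 11.275 − 4 = 7.525 cmH2O.
C = Vt / 7.525 = 540 / 7.525 = 71.761 mL/cmH2O.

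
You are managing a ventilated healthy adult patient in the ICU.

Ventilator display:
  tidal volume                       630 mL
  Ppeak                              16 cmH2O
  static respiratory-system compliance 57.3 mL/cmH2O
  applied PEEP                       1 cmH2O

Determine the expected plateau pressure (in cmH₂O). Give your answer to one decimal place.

Pplat = PEEP + Vt / Cstat = 1 + 630 / 57.3 = 1 + 10.995 = 11.995 cmH2O.

12.0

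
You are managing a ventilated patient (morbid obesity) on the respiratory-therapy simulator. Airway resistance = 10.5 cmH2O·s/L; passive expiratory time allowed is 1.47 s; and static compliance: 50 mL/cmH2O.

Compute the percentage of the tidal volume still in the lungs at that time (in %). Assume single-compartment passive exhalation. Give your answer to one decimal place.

τ = R × C = 10.5 × 50 mL/cmH2O = 10.5 × 0.050 L/cmH2O = 0.525 s.
Passive exhalation: V(t)/V₀ = e^(−t/τ) = e^(−1.47/0.525) = 0.06081.
Fraction remaining = 0.06081 → 6.081%.

6.1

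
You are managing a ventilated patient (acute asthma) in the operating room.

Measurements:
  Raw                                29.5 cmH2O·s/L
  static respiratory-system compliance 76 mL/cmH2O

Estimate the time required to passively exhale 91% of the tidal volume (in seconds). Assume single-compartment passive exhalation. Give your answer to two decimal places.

5.40

τ = R × C = 29.5 × 76 mL/cmH2O = 29.5 × 0.076 L/cmH2O = 2.242 s.
Exhaled fraction f = 1 − e^(−t/τ) → t = −τ·ln(1 − f) = −2.242·ln(0.09) = 5.399 s.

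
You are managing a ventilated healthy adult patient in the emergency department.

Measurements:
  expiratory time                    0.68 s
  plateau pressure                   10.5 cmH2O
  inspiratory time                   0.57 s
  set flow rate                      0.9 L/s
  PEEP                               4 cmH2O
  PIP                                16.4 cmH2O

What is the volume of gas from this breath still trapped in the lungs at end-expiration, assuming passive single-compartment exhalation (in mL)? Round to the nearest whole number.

138

Vt = flow × Ti = 0.9 L/s × 0.57 s × 1000 mL/L = 513.0 mL.
R = (PIP − Pplat)/V̇ = (16.4 − 10.5) / 0.9 = 5.9/0.9 = 6.556 cmH2O·s/L.
C = Vt/(Pplat − PEEP) = 513.0 / (10.5 − 4) = 513.0/6.5 = 78.923 mL/cmH2O.
τ = R × C = 6.556 × 0.07892 L/cmH2O = 0.5174 s.
Fraction remaining = e^(−Te/τ) = e^(−0.68/0.5174) = 0.2687.
Trapped volume = 513.0 × 0.2687 = 137.84 mL.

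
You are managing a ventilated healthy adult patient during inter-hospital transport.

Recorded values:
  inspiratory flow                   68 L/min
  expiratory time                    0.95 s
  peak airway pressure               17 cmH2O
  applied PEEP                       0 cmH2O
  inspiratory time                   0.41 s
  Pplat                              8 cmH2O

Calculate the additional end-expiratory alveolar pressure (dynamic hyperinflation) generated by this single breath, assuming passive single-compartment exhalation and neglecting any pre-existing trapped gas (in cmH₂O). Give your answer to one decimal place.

1.0

Flow: 68 L/min ÷ 60 = 1.1333 L/s.
Vt = flow × Ti = 1.1333 L/s × 0.41 s × 1000 mL/L = 464.65 mL.
R = (PIP − Pplat)/V̇ = (17 − 8) / 1.1333 = 9.0/1.1333 = 7.941 cmH2O·s/L.
C = Vt/(Pplat − PEEP) = 464.65 / (8 − 0) = 464.65/8.0 = 58.081 mL/cmH2O.
τ = R × C = 7.941 × 0.05808 L/cmH2O = 0.4612 s.
Fraction remaining = e^(−Te/τ) = e^(−0.95/0.4612) = 0.1275; trapped volume = 464.65 × 0.1275 = 59.243 mL.
Additional alveolar pressure from trapping ≈ V_trapped / C = 59.243 / 58.081 = 1.02 cmH2O.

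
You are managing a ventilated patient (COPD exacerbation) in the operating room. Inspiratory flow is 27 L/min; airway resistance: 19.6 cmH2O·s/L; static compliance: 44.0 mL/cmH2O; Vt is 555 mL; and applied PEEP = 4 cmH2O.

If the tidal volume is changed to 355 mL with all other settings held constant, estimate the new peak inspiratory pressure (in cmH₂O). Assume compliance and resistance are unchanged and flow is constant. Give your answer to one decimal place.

Flow: 27 L/min ÷ 60 = 0.45 L/s.
PIP = Vt/C + R·V̇ + PEEP (constant-flow equation of motion).
Only the elastic term changes: ΔPIP = ΔVt / C = (355 − 555) / 44.0 = -4.545 cmH2O.
Original PIP = 555/44.0 + 19.6×0.45 + 4 = 25.434 cmH2O; new PIP = 25.434 + (-4.545) = 20.889 cmH2O.

20.9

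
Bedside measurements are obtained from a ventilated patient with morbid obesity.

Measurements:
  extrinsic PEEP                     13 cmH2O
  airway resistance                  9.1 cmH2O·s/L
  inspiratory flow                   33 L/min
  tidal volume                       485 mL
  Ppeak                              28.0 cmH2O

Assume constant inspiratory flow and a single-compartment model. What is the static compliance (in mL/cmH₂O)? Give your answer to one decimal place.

48.5

Flow: 33 L/min ÷ 60 = 0.55 L/s.
Equation of motion (constant flow): PIP = Vt/C + R·V̇ + PEEP.
Vt/C = PIP − R·V̇ − PEEP = 28.0 − 9.1×0.55 − 13 = 28.0 − 5.005 − 13 = 9.995 cmH2O.
C = Vt / 9.995 = 485 / 9.995 = 48.524 mL/cmH2O.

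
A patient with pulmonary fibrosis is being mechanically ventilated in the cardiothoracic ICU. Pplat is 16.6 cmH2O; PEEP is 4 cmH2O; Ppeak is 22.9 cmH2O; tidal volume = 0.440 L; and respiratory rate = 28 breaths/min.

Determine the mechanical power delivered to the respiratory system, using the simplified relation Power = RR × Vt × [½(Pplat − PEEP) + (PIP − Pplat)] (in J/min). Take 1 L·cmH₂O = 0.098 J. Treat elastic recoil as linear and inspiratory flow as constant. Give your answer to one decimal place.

Per-breath work = Vt × [½(Pplat−PEEP) + (PIP−Pplat)] = 0.440 × [0.5×12.6 + 6.3] = 0.440 × 12.6 = 5.544 L·cmH2O.
Power = 28 × 5.544 = 155.23 L·cmH2O/min.
× 0.098 J/(L·cmH2O) → 15.213 J/min.

15.2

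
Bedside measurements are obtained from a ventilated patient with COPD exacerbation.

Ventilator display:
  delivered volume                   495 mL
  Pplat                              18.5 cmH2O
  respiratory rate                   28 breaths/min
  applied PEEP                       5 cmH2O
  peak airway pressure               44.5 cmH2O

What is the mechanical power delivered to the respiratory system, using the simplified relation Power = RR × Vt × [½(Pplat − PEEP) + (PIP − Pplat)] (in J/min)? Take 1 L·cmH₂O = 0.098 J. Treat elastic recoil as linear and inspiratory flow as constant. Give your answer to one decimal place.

44.5

Per-breath work = Vt × [½(Pplat−PEEP) + (PIP−Pplat)] = 0.495 × [0.5×13.5 + 26.0] = 0.495 × 32.75 = 16.211 L·cmH2O.
Power = 28 × 16.211 = 453.91 L·cmH2O/min.
× 0.098 J/(L·cmH2O) → 44.483 J/min.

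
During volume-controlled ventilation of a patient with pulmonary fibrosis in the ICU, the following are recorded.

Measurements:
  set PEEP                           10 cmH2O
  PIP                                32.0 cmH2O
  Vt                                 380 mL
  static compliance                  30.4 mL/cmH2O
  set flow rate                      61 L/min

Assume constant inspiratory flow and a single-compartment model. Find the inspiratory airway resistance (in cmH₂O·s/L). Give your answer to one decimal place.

9.3

Flow: 61 L/min ÷ 60 = 1.0167 L/s.
Equation of motion (constant flow): PIP = Vt/C + R·V̇ + PEEP.
R·V̇ = PIP − Vt/C − PEEP = 32.0 − 380/30.4 − 10 = 32.0 − 12.5 − 10 = 9.5 cmH2O.
R = 9.5 / 1.0167 = 9.344 cmH2O·s/L.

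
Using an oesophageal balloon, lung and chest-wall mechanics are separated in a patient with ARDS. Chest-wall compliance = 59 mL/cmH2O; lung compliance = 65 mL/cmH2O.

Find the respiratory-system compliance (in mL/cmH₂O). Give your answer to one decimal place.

30.9

Lung and chest wall are elastances in series: 1/Crs = 1/CL + 1/Ccw.
1/Crs = 1/65 + 1/59 = 0.03233.
Crs = 30.931 mL/cmH2O.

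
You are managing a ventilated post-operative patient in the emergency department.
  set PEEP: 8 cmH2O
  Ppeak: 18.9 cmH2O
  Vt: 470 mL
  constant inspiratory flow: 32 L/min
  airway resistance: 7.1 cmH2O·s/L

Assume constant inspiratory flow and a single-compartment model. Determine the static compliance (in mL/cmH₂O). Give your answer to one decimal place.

66.1

Flow: 32 L/min ÷ 60 = 0.5333 L/s.
Equation of motion (constant flow): PIP = Vt/C + R·V̇ + PEEP.
Vt/C = PIP − R·V̇ − PEEP = 18.9 − 7.1×0.5333 − 8 = 18.9 − 3.786 − 8 = 7.114 cmH2O.
C = Vt / 7.114 = 470 / 7.114 = 66.067 mL/cmH2O.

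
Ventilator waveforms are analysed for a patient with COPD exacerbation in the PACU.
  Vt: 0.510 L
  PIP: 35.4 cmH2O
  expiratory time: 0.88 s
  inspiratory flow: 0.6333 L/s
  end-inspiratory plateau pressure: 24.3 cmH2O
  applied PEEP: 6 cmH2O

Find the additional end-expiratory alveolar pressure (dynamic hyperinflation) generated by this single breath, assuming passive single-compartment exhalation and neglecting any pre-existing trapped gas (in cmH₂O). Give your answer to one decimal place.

3.0

R = (PIP − Pplat)/V̇ = (35.4 − 24.3) / 0.6333 = 11.1/0.6333 = 17.527 cmH2O·s/L.
C = Vt/(Pplat − PEEP) = 510.0 / (24.3 − 6) = 510.0/18.3 = 27.869 mL/cmH2O.
τ = R × C = 17.527 × 0.02787 L/cmH2O = 0.4885 s.
Fraction remaining = e^(−Te/τ) = e^(−0.88/0.4885) = 0.1651; trapped volume = 510.0 × 0.1651 = 84.201 mL.
Additional alveolar pressure from trapping ≈ V_trapped / C = 84.201 / 27.869 = 3.021 cmH2O.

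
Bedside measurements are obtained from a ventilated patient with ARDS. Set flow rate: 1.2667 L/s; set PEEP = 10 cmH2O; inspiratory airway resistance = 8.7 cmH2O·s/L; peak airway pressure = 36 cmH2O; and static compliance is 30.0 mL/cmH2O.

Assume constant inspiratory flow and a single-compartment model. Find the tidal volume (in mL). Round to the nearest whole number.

449

Equation of motion (constant flow): PIP = Vt/C + R·V̇ + PEEP.
Vt/C = PIP − R·V̇ − PEEP = 36 − 11.02 − 10 = 14.98 cmH2O.
Vt = C × 14.98 = 30.0 × 14.98 = 449.4 mL.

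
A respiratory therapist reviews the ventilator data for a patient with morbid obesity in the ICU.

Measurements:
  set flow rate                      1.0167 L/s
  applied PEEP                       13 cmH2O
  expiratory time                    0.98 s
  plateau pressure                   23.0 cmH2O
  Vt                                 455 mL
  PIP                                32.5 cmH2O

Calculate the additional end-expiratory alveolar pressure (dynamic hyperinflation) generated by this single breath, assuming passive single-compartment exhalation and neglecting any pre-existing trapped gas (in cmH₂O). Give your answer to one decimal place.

R = (PIP − Pplat)/V̇ = (32.5 − 23.0) / 1.0167 = 9.5/1.0167 = 9.344 cmH2O·s/L.
C = Vt/(Pplat − PEEP) = 455.0 / (23.0 − 13) = 455.0/10.0 = 45.5 mL/cmH2O.
τ = R × C = 9.344 × 0.0455 L/cmH2O = 0.4252 s.
Fraction remaining = e^(−Te/τ) = e^(−0.98/0.4252) = 0.09978; trapped volume = 455.0 × 0.09978 = 45.4 mL.
Additional alveolar pressure from trapping ≈ V_trapped / C = 45.4 / 45.5 = 0.9978 cmH2O.

1.0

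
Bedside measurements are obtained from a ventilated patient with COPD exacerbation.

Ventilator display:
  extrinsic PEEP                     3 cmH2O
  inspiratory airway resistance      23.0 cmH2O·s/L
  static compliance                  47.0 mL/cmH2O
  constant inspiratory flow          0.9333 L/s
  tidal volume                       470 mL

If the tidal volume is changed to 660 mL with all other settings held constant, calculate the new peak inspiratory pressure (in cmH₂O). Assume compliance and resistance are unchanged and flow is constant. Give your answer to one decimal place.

38.5

PIP = Vt/C + R·V̇ + PEEP (constant-flow equation of motion).
Only the elastic term changes: ΔPIP = ΔVt / C = (660 − 470) / 47.0 = 4.043 cmH2O.
Original PIP = 470/47.0 + 23.0×0.9333 + 3 = 34.466 cmH2O; new PIP = 34.466 + (4.043) = 38.509 cmH2O.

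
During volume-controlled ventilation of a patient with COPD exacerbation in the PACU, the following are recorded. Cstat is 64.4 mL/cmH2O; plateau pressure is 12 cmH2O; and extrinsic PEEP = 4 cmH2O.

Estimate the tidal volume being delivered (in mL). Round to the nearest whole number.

515

Vt = Cstat × (Pplat − PEEP) = 64.4 × (12 − 4) = 64.4 × 8.0 = 515.2 mL.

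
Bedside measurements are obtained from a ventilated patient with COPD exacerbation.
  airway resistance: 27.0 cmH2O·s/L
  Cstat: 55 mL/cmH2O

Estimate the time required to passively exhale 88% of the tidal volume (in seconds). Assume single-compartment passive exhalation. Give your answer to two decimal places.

τ = R × C = 27.0 × 55 mL/cmH2O = 27.0 × 0.055 L/cmH2O = 1.485 s.
Exhaled fraction f = 1 − e^(−t/τ) → t = −τ·ln(1 − f) = −1.485·ln(0.12) = 3.149 s.

3.15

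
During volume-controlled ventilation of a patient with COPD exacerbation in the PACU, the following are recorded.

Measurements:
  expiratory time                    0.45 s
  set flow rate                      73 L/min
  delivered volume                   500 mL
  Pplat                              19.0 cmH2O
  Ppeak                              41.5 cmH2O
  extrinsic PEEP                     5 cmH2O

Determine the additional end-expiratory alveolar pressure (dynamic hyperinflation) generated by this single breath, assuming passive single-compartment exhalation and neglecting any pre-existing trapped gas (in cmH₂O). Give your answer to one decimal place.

Flow: 73 L/min ÷ 60 = 1.2167 L/s.
R = (PIP − Pplat)/V̇ = (41.5 − 19.0) / 1.2167 = 22.5/1.2167 = 18.493 cmH2O·s/L.
C = Vt/(Pplat − PEEP) = 500.0 / (19.0 − 5) = 500.0/14.0 = 35.714 mL/cmH2O.
τ = R × C = 18.493 × 0.03571 L/cmH2O = 0.6604 s.
Fraction remaining = e^(−Te/τ) = e^(−0.45/0.6604) = 0.5059; trapped volume = 500.0 × 0.5059 = 252.95 mL.
Additional alveolar pressure from trapping ≈ V_trapped / C = 252.95 / 35.714 = 7.083 cmH2O.

7.1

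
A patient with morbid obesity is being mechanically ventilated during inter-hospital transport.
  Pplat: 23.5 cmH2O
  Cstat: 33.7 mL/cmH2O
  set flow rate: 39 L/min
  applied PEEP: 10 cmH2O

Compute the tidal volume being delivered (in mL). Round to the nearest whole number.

Vt = Cstat × (Pplat − PEEP) = 33.7 × (23.5 − 10) = 33.7 × 13.5 = 454.95 mL.

455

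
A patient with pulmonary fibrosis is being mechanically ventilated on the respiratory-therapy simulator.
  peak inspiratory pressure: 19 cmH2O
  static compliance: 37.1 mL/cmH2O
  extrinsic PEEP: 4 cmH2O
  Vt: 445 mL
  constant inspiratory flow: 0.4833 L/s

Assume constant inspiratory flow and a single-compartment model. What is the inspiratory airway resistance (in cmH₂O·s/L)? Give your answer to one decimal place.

6.2

Equation of motion (constant flow): PIP = Vt/C + R·V̇ + PEEP.
R·V̇ = PIP − Vt/C − PEEP = 19 − 445/37.1 − 4 = 19 − 11.995 − 4 = 3.005 cmH2O.
R = 3.005 / 0.4833 = 6.218 cmH2O·s/L.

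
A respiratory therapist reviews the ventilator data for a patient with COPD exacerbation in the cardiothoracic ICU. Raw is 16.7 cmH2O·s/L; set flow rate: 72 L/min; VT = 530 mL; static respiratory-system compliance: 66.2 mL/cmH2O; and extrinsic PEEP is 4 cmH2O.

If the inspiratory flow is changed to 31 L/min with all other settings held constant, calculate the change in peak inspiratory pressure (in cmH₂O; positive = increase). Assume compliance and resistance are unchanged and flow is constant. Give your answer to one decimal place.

-11.4

Flow: 72 L/min ÷ 60 = 1.2 L/s.
New flow: 31 L/min ÷ 60 = 0.5167 L/s.
PIP = Vt/C + R·V̇ + PEEP (constant-flow equation of motion).
Only the resistive term changes: ΔPIP = R × ΔV̇ = 16.7 × (0.5167 − 1.2) = 16.7 × -0.6833 = -11.411 cmH2O.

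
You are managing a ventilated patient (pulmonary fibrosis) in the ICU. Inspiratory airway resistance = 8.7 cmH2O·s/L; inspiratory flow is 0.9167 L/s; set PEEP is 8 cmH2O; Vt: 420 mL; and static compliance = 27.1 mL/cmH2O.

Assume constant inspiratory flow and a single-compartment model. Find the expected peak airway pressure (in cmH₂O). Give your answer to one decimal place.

31.5

Equation of motion (constant flow): PIP = Vt/C + R·V̇ + PEEP.
PIP = 420/27.1 + 8.7×0.9167 + 8 = 15.498 + 7.975 + 8 = 31.473 cmH2O.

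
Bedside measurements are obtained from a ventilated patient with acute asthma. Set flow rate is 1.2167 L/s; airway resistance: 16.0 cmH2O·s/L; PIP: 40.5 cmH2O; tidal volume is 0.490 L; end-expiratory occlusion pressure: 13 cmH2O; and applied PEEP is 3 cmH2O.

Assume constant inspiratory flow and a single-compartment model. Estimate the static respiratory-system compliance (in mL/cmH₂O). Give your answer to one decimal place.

61.0

Total PEEP = 13 cmH2O (set 3 + intrinsic 10); this is the baseline alveolar pressure.
Equation of motion (constant flow): PIP = Vt/C + R·V̇ + PEEP.
Vt/C = PIP − R·V̇ − PEEP = 40.5 − 16.0×1.2167 − 13 = 40.5 − 19.467 − 13 = 8.033 cmH2O.
C = Vt / 8.033 = 490 / 8.033 = 60.998 mL/cmH2O.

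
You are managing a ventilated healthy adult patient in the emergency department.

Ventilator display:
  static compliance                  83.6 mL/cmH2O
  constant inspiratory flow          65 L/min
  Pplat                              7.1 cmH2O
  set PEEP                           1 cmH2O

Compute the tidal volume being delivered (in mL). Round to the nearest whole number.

Vt = Cstat × (Pplat − PEEP) = 83.6 × (7.1 − 1) = 83.6 × 6.1 = 509.96 mL.

510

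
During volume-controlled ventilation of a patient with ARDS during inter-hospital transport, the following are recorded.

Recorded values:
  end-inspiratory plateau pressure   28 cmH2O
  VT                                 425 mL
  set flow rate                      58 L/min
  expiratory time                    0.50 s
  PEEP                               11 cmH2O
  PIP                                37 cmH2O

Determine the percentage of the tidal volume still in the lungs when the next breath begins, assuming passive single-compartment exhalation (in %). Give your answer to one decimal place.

Flow: 58 L/min ÷ 60 = 0.9667 L/s.
R = (PIP − Pplat)/V̇ = (37 − 28) / 0.9667 = 9.0/0.9667 = 9.31 cmH2O·s/L.
C = Vt/(Pplat − PEEP) = 425.0 / (28 − 11) = 425.0/17.0 = 25.0 mL/cmH2O.
τ = R × C = 9.31 × 0.025 L/cmH2O = 0.2328 s.
Fraction remaining at end-expiration = e^(−Te/τ) = e^(−0.50/0.2328) = 0.1167 → 11.67%.

11.7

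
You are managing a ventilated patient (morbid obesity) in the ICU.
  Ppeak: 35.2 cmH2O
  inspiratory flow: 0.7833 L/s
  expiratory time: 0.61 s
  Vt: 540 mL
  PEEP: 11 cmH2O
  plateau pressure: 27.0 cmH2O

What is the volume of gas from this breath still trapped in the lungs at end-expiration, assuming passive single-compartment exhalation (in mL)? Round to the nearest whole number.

96

R = (PIP − Pplat)/V̇ = (35.2 − 27.0) / 0.7833 = 8.2/0.7833 = 10.469 cmH2O·s/L.
C = Vt/(Pplat − PEEP) = 540.0 / (27.0 − 11) = 540.0/16.0 = 33.75 mL/cmH2O.
τ = R × C = 10.469 × 0.03375 L/cmH2O = 0.3533 s.
Fraction remaining = e^(−Te/τ) = e^(−0.61/0.3533) = 0.1779.
Trapped volume = 540.0 × 0.1779 = 96.066 mL.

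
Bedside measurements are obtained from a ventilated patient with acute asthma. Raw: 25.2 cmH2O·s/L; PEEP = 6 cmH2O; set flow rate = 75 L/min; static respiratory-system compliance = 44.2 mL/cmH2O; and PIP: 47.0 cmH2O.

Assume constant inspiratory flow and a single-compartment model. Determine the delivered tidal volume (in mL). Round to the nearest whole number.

420

Flow: 75 L/min ÷ 60 = 1.25 L/s.
Equation of motion (constant flow): PIP = Vt/C + R·V̇ + PEEP.
Vt/C = PIP − R·V̇ − PEEP = 47.0 − 31.5 − 6 = 9.5 cmH2O.
Vt = C × 9.5 = 44.2 × 9.5 = 419.9 mL.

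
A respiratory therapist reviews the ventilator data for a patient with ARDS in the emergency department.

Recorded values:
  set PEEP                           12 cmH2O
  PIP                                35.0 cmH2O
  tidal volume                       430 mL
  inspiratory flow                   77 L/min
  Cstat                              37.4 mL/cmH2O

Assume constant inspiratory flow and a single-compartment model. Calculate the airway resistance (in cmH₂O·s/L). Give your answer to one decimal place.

Flow: 77 L/min ÷ 60 = 1.2833 L/s.
Equation of motion (constant flow): PIP = Vt/C + R·V̇ + PEEP.
R·V̇ = PIP − Vt/C − PEEP = 35.0 − 430/37.4 − 12 = 35.0 − 11.497 − 12 = 11.503 cmH2O.
R = 11.503 / 1.2833 = 8.964 cmH2O·s/L.

9.0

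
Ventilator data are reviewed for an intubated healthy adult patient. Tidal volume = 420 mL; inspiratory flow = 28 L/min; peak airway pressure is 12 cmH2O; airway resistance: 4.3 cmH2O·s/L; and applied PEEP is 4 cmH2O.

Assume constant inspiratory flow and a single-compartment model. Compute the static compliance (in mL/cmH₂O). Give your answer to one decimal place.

70.1

Flow: 28 L/min ÷ 60 = 0.4667 L/s.
Equation of motion (constant flow): PIP = Vt/C + R·V̇ + PEEP.
Vt/C = PIP − R·V̇ − PEEP = 12 − 4.3×0.4667 − 4 = 12 − 2.007 − 4 = 5.993 cmH2O.
C = Vt / 5.993 = 420 / 5.993 = 70.082 mL/cmH2O.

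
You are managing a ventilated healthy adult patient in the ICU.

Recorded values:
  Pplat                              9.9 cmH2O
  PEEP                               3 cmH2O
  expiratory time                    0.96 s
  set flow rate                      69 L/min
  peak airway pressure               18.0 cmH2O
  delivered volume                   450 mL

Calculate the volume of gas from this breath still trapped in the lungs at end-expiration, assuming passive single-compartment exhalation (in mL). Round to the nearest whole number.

56

Flow: 69 L/min ÷ 60 = 1.15 L/s.
R = (PIP − Pplat)/V̇ = (18.0 − 9.9) / 1.15 = 8.1/1.15 = 7.043 cmH2O·s/L.
C = Vt/(Pplat − PEEP) = 450.0 / (9.9 − 3) = 450.0/6.9 = 65.217 mL/cmH2O.
τ = R × C = 7.043 × 0.06522 L/cmH2O = 0.4593 s.
Fraction remaining = e^(−Te/τ) = e^(−0.96/0.4593) = 0.1237.
Trapped volume = 450.0 × 0.1237 = 55.665 mL.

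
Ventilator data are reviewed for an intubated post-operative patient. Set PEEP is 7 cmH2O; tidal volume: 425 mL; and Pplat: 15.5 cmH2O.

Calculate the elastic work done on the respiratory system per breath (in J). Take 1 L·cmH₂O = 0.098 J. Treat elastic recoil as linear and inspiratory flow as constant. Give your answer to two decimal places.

0.18

Elastic work ≈ ½ × (Pplat − PEEP) × Vt = 0.5 × (15.5 − 7) × 0.425 L = 0.5 × 8.5 × 0.425 = 1.806 L·cmH2O.
× 0.098 J/(L·cmH2O) → 0.177 J.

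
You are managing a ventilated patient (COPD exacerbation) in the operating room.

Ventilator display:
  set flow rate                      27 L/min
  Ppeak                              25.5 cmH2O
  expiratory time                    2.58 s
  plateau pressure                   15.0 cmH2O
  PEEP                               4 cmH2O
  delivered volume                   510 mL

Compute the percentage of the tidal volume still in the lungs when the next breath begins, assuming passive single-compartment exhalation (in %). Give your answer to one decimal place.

9.2

Flow: 27 L/min ÷ 60 = 0.45 L/s.
R = (PIP − Pplat)/V̇ = (25.5 − 15.0) / 0.45 = 10.5/0.45 = 23.333 cmH2O·s/L.
C = Vt/(Pplat − PEEP) = 510.0 / (15.0 − 4) = 510.0/11.0 = 46.364 mL/cmH2O.
τ = R × C = 23.333 × 0.04636 L/cmH2O = 1.082 s.
Fraction remaining at end-expiration = e^(−Te/τ) = e^(−2.58/1.082) = 0.09214 → 9.214%.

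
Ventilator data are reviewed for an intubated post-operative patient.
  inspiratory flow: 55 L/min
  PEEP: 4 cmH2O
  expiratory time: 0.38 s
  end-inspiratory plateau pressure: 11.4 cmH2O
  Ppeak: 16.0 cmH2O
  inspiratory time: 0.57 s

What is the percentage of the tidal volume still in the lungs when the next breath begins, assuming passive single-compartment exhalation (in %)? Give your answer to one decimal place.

34.2

Flow: 55 L/min ÷ 60 = 0.9167 L/s.
Vt = flow × Ti = 0.9167 L/s × 0.57 s × 1000 mL/L = 522.52 mL.
R = (PIP − Pplat)/V̇ = (16.0 − 11.4) / 0.9167 = 4.6/0.9167 = 5.018 cmH2O·s/L.
C = Vt/(Pplat − PEEP) = 522.52 / (11.4 − 4) = 522.52/7.4 = 70.611 mL/cmH2O.
τ = R × C = 5.018 × 0.07061 L/cmH2O = 0.3543 s.
Fraction remaining at end-expiration = e^(−Te/τ) = e^(−0.38/0.3543) = 0.3421 → 34.21%.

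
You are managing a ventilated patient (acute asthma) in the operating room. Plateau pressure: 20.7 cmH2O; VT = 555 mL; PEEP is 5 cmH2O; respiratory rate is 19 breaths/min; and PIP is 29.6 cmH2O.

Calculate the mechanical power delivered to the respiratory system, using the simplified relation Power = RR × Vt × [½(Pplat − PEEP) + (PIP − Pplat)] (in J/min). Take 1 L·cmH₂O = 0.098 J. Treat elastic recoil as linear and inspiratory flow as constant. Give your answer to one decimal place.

Per-breath work = Vt × [½(Pplat−PEEP) + (PIP−Pplat)] = 0.555 × [0.5×15.7 + 8.9] = 0.555 × 16.75 = 9.296 L·cmH2O.
Power = 19 × 9.296 = 176.62 L·cmH2O/min.
× 0.098 J/(L·cmH2O) → 17.309 J/min.

17.3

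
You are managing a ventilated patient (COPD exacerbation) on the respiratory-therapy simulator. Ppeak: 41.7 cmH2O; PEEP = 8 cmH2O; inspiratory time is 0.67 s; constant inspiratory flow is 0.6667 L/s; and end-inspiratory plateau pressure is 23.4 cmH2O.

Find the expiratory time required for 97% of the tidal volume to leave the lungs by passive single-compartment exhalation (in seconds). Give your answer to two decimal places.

2.79

Vt = flow × Ti = 0.6667 L/s × 0.67 s × 1000 mL/L = 446.69 mL.
R = (PIP − Pplat)/V̇ = (41.7 − 23.4) / 0.6667 = 18.3/0.6667 = 27.449 cmH2O·s/L.
C = Vt/(Pplat − PEEP) = 446.69 / (23.4 − 8) = 446.69/15.4 = 29.006 mL/cmH2O.
τ = R × C = 27.449 × 0.02901 L/cmH2O = 0.7963 s.
t = −τ·ln(1 − 0.97) = −0.7963·ln(0.03) = 2.792 s.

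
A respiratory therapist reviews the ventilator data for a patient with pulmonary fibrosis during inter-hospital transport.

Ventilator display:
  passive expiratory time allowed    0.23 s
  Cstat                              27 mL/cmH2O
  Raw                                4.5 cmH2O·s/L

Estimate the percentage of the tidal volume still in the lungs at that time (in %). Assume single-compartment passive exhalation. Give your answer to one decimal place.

τ = R × C = 4.5 × 27 mL/cmH2O = 4.5 × 0.027 L/cmH2O = 0.1215 s.
Passive exhalation: V(t)/V₀ = e^(−t/τ) = e^(−0.23/0.1215) = 0.1506.
Fraction remaining = 0.1506 → 15.06%.

15.1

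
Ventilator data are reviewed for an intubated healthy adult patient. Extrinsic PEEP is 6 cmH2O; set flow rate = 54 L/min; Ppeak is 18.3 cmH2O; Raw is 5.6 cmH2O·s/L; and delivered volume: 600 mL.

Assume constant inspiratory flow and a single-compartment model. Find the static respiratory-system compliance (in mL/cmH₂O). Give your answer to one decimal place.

Flow: 54 L/min ÷ 60 = 0.9 L/s.
Equation of motion (constant flow): PIP = Vt/C + R·V̇ + PEEP.
Vt/C = PIP − R·V̇ − PEEP = 18.3 − 5.6×0.9 − 6 = 18.3 − 5.04 − 6 = 7.26 cmH2O.
C = Vt / 7.26 = 600 / 7.26 = 82.645 mL/cmH2O.

82.6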